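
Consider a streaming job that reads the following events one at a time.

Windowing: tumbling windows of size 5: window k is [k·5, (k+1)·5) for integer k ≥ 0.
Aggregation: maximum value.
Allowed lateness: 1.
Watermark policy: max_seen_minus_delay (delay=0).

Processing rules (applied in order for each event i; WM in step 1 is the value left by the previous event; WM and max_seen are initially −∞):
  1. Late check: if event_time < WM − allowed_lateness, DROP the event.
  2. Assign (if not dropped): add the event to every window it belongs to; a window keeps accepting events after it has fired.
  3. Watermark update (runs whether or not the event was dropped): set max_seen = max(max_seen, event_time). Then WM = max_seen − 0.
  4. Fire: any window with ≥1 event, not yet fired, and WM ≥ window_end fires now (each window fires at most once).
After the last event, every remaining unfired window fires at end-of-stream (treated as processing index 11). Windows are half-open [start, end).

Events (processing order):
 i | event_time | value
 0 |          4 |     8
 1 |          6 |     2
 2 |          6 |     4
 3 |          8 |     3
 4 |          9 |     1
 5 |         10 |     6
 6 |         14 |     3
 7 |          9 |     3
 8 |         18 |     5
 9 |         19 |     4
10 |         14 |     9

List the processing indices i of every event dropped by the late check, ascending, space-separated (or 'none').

7 10

i=0 t=4 v=8: → [0,5); WM=4
i=1 t=6 v=2: → [5,10); WM=6; [0,5) fires=8
i=2 t=6 v=4: → [5,10); WM=6
i=3 t=8 v=3: → [5,10); WM=8
i=4 t=9 v=1: → [5,10); WM=9
i=5 t=10 v=6: → [10,15); WM=10; [5,10) fires=4
i=6 t=14 v=3: → [10,15); WM=14
i=7 t=9 v=3: DROP (t<14-1); WM=14
i=8 t=18 v=5: → [15,20); WM=18; [10,15) fires=6
i=9 t=19 v=4: → [15,20); WM=19
i=10 t=14 v=9: DROP (t<19-1); WM=19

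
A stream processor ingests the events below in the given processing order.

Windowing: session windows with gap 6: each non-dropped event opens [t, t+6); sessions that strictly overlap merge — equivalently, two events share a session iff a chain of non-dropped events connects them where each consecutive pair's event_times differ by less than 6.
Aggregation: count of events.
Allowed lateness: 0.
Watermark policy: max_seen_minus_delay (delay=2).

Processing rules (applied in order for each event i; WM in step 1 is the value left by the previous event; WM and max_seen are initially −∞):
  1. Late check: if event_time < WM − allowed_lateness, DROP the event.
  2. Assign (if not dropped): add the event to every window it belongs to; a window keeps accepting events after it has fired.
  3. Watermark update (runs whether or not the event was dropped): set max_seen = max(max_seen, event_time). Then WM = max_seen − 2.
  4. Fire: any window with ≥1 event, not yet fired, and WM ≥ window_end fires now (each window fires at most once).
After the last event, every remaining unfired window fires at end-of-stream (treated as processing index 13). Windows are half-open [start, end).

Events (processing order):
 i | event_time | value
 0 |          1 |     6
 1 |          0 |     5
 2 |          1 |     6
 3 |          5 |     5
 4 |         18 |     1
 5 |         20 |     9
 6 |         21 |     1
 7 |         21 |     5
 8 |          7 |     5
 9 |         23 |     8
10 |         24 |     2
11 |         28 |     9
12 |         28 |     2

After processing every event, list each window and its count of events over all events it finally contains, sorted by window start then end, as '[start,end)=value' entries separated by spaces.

i=0 t=1 v=6: → [1,7); WM=-1
i=1 t=0 v=5: → [0,7); WM=-1
i=2 t=1 v=6: → [0,7); WM=-1
i=3 t=5 v=5: → [0,11); WM=3
i=4 t=18 v=1: → [18,24); WM=16
i=5 t=20 v=9: → [18,26); WM=18
i=6 t=21 v=1: → [18,27); WM=19
i=7 t=21 v=5: → [18,27); WM=19
i=8 t=7 v=5: DROP (t<19-0); WM=19
i=9 t=23 v=8: → [18,29); WM=21
i=10 t=24 v=2: → [18,30); WM=22
i=11 t=28 v=9: → [18,34); WM=26
i=12 t=28 v=2: → [18,34); WM=26

[0,11)=4 [18,34)=8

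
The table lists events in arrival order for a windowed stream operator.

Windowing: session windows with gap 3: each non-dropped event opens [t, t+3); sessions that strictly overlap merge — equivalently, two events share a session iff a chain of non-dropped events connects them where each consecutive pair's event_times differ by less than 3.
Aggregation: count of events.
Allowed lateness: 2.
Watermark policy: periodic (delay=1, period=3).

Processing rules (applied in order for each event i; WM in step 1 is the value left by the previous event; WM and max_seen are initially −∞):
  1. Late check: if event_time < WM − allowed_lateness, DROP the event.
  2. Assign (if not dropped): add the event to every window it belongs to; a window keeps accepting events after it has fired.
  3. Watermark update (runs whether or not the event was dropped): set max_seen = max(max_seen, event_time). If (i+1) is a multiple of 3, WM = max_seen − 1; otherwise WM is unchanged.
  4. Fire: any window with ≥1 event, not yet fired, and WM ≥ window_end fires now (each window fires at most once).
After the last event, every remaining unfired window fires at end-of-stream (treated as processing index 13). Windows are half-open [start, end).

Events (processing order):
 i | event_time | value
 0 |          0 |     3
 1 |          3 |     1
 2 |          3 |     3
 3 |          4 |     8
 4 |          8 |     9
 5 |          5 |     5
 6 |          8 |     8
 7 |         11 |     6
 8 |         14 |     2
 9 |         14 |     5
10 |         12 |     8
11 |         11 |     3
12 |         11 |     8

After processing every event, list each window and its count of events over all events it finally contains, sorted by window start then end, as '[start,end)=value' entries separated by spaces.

i=0 t=0 v=3: → [0,3); WM=−∞
i=1 t=3 v=1: → [3,6); WM=−∞
i=2 t=3 v=3: → [3,6); WM=2
i=3 t=4 v=8: → [3,7); WM=2
i=4 t=8 v=9: → [8,11); WM=2
i=5 t=5 v=5: → [3,8); WM=7
i=6 t=8 v=8: → [8,11); WM=7
i=7 t=11 v=6: → [11,14); WM=7
i=8 t=14 v=2: → [14,17); WM=13
i=9 t=14 v=5: → [14,17); WM=13
i=10 t=12 v=8: → [11,17); WM=13
i=11 t=11 v=3: → [11,17); WM=13
i=12 t=11 v=8: → [11,17); WM=13

[0,3)=1 [3,8)=4 [8,11)=2 [11,17)=6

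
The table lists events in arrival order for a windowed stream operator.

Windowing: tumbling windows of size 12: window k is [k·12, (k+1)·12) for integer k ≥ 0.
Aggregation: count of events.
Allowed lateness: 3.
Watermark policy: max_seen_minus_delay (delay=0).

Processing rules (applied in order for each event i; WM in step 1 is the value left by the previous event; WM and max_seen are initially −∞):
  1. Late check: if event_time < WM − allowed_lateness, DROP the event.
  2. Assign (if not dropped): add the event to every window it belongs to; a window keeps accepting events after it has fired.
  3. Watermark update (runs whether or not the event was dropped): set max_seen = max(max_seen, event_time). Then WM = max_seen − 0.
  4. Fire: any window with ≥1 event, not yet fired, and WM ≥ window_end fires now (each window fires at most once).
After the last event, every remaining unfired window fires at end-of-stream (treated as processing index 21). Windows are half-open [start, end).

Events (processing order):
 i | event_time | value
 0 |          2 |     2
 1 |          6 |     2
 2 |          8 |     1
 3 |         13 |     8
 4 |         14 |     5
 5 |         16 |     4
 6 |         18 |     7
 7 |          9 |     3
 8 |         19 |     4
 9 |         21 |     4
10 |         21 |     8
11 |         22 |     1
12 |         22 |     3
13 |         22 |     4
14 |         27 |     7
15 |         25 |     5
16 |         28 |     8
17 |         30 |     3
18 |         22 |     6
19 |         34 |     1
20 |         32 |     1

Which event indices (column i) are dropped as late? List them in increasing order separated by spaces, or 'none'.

7 18

i=0 t=2 v=2: → [0,12); WM=2
i=1 t=6 v=2: → [0,12); WM=6
i=2 t=8 v=1: → [0,12); WM=8
i=3 t=13 v=8: → [12,24); WM=13; [0,12) fires=3
i=4 t=14 v=5: → [12,24); WM=14
i=5 t=16 v=4: → [12,24); WM=16
i=6 t=18 v=7: → [12,24); WM=18
i=7 t=9 v=3: DROP (t<18-3); WM=18
i=8 t=19 v=4: → [12,24); WM=19
i=9 t=21 v=4: → [12,24); WM=21
i=10 t=21 v=8: → [12,24); WM=21
i=11 t=22 v=1: → [12,24); WM=22
i=12 t=22 v=3: → [12,24); WM=22
i=13 t=22 v=4: → [12,24); WM=22
i=14 t=27 v=7: → [24,36); WM=27; [12,24) fires=10
i=15 t=25 v=5: → [24,36); WM=27
i=16 t=28 v=8: → [24,36); WM=28
i=17 t=30 v=3: → [24,36); WM=30
i=18 t=22 v=6: DROP (t<30-3); WM=30
i=19 t=34 v=1: → [24,36); WM=34
i=20 t=32 v=1: → [24,36); WM=34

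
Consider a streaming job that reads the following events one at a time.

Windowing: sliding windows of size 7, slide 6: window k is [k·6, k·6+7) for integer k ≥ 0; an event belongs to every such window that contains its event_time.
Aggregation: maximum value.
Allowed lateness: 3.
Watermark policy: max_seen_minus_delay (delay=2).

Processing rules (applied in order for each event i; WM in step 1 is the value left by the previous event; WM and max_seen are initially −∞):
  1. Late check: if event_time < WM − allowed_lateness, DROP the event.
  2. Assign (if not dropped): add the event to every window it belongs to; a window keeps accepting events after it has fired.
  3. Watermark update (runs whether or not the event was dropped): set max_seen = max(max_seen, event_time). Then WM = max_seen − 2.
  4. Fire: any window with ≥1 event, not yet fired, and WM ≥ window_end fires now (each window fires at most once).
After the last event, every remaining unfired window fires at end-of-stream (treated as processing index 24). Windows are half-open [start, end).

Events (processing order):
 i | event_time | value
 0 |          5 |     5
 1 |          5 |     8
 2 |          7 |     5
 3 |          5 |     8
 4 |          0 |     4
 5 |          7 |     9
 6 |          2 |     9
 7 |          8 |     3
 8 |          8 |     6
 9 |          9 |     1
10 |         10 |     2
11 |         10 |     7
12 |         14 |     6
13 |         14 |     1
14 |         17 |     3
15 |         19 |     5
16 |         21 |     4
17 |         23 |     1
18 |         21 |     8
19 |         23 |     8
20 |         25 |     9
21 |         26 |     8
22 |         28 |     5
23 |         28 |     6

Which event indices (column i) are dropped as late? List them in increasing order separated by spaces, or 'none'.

4

i=0 t=5 v=5: → [0,7); WM=3
i=1 t=5 v=8: → [0,7); WM=3
i=2 t=7 v=5: → [6,13); WM=5
i=3 t=5 v=8: → [0,7); WM=5
i=4 t=0 v=4: DROP (t<5-3); WM=5
i=5 t=7 v=9: → [6,13); WM=5
i=6 t=2 v=9: → [0,7); WM=5
i=7 t=8 v=3: → [6,13); WM=6
i=8 t=8 v=6: → [6,13); WM=6
i=9 t=9 v=1: → [6,13); WM=7; [0,7) fires=9
i=10 t=10 v=2: → [6,13); WM=8
i=11 t=10 v=7: → [6,13); WM=8
i=12 t=14 v=6: → [12,19); WM=12
i=13 t=14 v=1: → [12,19); WM=12
i=14 t=17 v=3: → [12,19); WM=15; [6,13) fires=9
i=15 t=19 v=5: → [18,25); WM=17
i=16 t=21 v=4: → [18,25); WM=19; [12,19) fires=6
i=17 t=23 v=1: → [18,25); WM=21
i=18 t=21 v=8: → [18,25); WM=21
i=19 t=23 v=8: → [18,25); WM=21
i=20 t=25 v=9: → [24,31); WM=23
i=21 t=26 v=8: → [24,31); WM=24
i=22 t=28 v=5: → [24,31); WM=26; [18,25) fires=8
i=23 t=28 v=6: → [24,31); WM=26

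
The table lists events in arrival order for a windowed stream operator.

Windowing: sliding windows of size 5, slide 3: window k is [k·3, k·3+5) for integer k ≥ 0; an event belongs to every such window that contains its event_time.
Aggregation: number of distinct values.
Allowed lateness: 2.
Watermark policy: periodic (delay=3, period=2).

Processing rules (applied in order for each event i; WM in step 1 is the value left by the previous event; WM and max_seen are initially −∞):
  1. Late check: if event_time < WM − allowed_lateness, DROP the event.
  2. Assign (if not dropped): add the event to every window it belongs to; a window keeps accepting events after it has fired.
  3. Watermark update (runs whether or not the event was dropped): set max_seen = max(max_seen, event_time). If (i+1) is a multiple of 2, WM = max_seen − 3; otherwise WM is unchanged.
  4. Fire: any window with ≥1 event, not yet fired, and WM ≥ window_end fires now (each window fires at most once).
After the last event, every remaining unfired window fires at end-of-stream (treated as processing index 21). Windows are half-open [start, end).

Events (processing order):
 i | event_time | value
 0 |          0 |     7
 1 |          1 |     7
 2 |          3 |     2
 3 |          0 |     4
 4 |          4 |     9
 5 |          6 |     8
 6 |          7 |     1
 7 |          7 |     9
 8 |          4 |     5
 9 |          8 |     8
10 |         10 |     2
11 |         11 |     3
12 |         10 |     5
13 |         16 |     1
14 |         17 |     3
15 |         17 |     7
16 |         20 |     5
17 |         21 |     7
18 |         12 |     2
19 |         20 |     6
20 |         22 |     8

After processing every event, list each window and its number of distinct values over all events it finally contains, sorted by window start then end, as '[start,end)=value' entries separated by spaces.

i=0 t=0 v=7: → [0,5); WM=−∞
i=1 t=1 v=7: → [0,5); WM=-2
i=2 t=3 v=2: → [3,8),[0,5); WM=-2
i=3 t=0 v=4: → [0,5); WM=0
i=4 t=4 v=9: → [3,8),[0,5); WM=0
i=5 t=6 v=8: → [6,11),[3,8); WM=3
i=6 t=7 v=1: → [6,11),[3,8); WM=3
i=7 t=7 v=9: → [6,11),[3,8); WM=4
i=8 t=4 v=5: → [3,8),[0,5); WM=4
i=9 t=8 v=8: → [6,11); WM=5; [0,5) fires=5
i=10 t=10 v=2: → [9,14),[6,11); WM=5
i=11 t=11 v=3: → [9,14); WM=8; [3,8) fires=5
i=12 t=10 v=5: → [9,14),[6,11); WM=8
i=13 t=16 v=1: → [15,20),[12,17); WM=13; [6,11) fires=5
i=14 t=17 v=3: → [15,20); WM=13
i=15 t=17 v=7: → [15,20); WM=14; [9,14) fires=3
i=16 t=20 v=5: → [18,23); WM=14
i=17 t=21 v=7: → [21,26),[18,23); WM=18; [12,17) fires=1
i=18 t=12 v=2: DROP (t<18-2); WM=18
i=19 t=20 v=6: → [18,23); WM=18
i=20 t=22 v=8: → [21,26),[18,23); WM=18

[0,5)=5 [3,8)=5 [6,11)=5 [9,14)=3 [12,17)=1 [15,20)=3 [18,23)=4 [21,26)=2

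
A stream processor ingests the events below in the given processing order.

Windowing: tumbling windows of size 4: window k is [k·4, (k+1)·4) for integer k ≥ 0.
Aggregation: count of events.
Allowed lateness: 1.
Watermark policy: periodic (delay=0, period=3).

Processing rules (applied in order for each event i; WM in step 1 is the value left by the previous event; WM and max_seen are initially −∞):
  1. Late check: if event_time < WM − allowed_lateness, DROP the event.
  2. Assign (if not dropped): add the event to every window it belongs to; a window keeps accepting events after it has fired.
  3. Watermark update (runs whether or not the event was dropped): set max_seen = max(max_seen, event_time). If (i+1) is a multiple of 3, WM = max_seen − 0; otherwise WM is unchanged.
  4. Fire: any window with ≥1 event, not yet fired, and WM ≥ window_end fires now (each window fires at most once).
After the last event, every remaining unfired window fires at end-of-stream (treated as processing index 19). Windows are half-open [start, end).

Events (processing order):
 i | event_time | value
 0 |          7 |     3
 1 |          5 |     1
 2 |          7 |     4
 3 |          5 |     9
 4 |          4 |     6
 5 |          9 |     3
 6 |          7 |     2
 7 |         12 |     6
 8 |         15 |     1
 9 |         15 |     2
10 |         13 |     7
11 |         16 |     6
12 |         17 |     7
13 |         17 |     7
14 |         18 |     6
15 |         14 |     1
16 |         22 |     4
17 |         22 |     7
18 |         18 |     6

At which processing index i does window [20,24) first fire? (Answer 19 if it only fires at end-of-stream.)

19

i=0 t=7 v=3: → [4,8); WM=−∞
i=1 t=5 v=1: → [4,8); WM=−∞
i=2 t=7 v=4: → [4,8); WM=7
i=3 t=5 v=9: DROP (t<7-1); WM=7
i=4 t=4 v=6: DROP (t<7-1); WM=7
i=5 t=9 v=3: → [8,12); WM=9; [4,8) fires=3
i=6 t=7 v=2: DROP (t<9-1); WM=9
i=7 t=12 v=6: → [12,16); WM=9
i=8 t=15 v=1: → [12,16); WM=15; [8,12) fires=1
i=9 t=15 v=2: → [12,16); WM=15
i=10 t=13 v=7: DROP (t<15-1); WM=15
i=11 t=16 v=6: → [16,20); WM=16; [12,16) fires=3
i=12 t=17 v=7: → [16,20); WM=16
i=13 t=17 v=7: → [16,20); WM=16
i=14 t=18 v=6: → [16,20); WM=18
i=15 t=14 v=1: DROP (t<18-1); WM=18
i=16 t=22 v=4: → [20,24); WM=18
i=17 t=22 v=7: → [20,24); WM=22; [16,20) fires=4
i=18 t=18 v=6: DROP (t<22-1); WM=22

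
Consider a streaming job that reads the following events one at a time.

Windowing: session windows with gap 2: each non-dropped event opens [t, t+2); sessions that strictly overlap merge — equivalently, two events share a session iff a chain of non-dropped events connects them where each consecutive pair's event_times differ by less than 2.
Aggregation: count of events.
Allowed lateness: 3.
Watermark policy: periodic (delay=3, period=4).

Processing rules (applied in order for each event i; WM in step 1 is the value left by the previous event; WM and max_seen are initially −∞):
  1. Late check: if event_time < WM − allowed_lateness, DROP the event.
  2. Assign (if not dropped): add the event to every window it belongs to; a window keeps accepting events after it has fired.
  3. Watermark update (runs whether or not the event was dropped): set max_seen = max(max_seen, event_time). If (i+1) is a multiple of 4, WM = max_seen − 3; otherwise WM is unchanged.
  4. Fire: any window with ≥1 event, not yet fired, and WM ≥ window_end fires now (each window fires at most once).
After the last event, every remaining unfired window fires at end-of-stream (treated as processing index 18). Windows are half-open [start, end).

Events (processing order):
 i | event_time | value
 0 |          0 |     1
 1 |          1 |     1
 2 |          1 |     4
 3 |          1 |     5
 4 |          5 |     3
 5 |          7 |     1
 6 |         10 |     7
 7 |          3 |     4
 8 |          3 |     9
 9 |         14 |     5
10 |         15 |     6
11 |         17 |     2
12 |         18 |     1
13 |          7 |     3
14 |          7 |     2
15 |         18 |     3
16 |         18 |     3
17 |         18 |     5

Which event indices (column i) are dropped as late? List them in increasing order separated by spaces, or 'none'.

8 13 14

i=0 t=0 v=1: → [0,2); WM=−∞
i=1 t=1 v=1: → [0,3); WM=−∞
i=2 t=1 v=4: → [0,3); WM=−∞
i=3 t=1 v=5: → [0,3); WM=-2
i=4 t=5 v=3: → [5,7); WM=-2
i=5 t=7 v=1: → [7,9); WM=-2
i=6 t=10 v=7: → [10,12); WM=-2
i=7 t=3 v=4: → [3,5); WM=7
i=8 t=3 v=9: DROP (t<7-3); WM=7
i=9 t=14 v=5: → [14,16); WM=7
i=10 t=15 v=6: → [14,17); WM=7
i=11 t=17 v=2: → [17,19); WM=14
i=12 t=18 v=1: → [17,20); WM=14
i=13 t=7 v=3: DROP (t<14-3); WM=14
i=14 t=7 v=2: DROP (t<14-3); WM=14
i=15 t=18 v=3: → [17,20); WM=15
i=16 t=18 v=3: → [17,20); WM=15
i=17 t=18 v=5: → [17,20); WM=15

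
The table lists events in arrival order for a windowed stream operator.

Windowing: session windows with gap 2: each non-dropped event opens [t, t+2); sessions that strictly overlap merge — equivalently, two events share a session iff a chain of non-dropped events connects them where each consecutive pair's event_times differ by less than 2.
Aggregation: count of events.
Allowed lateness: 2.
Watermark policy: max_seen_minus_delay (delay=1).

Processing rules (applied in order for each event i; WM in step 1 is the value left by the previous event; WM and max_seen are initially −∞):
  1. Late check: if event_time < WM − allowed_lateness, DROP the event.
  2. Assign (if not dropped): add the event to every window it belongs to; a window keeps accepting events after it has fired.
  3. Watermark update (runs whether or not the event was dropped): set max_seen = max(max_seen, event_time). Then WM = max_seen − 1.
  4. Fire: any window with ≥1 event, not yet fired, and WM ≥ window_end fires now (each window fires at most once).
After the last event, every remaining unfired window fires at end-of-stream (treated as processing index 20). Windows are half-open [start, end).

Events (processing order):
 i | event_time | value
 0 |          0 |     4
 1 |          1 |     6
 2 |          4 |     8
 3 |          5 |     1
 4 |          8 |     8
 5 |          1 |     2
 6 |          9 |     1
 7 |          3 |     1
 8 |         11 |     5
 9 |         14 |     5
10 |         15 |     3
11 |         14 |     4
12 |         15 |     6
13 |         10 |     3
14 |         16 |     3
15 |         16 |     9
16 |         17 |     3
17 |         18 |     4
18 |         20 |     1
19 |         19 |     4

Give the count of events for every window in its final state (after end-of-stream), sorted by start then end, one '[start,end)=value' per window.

[0,3)=2 [4,7)=2 [8,11)=2 [11,13)=1 [14,22)=10

i=0 t=0 v=4: → [0,2); WM=-1
i=1 t=1 v=6: → [0,3); WM=0
i=2 t=4 v=8: → [4,6); WM=3
i=3 t=5 v=1: → [4,7); WM=4
i=4 t=8 v=8: → [8,10); WM=7
i=5 t=1 v=2: DROP (t<7-2); WM=7
i=6 t=9 v=1: → [8,11); WM=8
i=7 t=3 v=1: DROP (t<8-2); WM=8
i=8 t=11 v=5: → [11,13); WM=10
i=9 t=14 v=5: → [14,16); WM=13
i=10 t=15 v=3: → [14,17); WM=14
i=11 t=14 v=4: → [14,17); WM=14
i=12 t=15 v=6: → [14,17); WM=14
i=13 t=10 v=3: DROP (t<14-2); WM=14
i=14 t=16 v=3: → [14,18); WM=15
i=15 t=16 v=9: → [14,18); WM=15
i=16 t=17 v=3: → [14,19); WM=16
i=17 t=18 v=4: → [14,20); WM=17
i=18 t=20 v=1: → [20,22); WM=19
i=19 t=19 v=4: → [14,22); WM=19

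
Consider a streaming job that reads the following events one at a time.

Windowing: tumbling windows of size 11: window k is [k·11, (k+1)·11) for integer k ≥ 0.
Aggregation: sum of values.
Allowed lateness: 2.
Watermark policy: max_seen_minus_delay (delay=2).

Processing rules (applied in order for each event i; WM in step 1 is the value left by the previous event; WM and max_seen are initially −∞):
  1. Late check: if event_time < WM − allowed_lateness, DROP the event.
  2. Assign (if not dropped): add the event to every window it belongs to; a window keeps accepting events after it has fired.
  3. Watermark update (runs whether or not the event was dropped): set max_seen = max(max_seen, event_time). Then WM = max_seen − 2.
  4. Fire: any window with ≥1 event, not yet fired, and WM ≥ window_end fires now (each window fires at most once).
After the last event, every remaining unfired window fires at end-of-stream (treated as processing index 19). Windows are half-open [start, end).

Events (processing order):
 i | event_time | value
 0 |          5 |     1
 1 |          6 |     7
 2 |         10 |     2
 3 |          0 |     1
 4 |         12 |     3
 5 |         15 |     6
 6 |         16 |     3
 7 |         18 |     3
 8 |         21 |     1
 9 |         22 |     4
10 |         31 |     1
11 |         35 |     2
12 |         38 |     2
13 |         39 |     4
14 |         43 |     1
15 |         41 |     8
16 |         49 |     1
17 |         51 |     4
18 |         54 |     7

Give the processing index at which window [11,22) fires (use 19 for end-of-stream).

10

i=0 t=5 v=1: → [0,11); WM=3
i=1 t=6 v=7: → [0,11); WM=4
i=2 t=10 v=2: → [0,11); WM=8
i=3 t=0 v=1: DROP (t<8-2); WM=8
i=4 t=12 v=3: → [11,22); WM=10
i=5 t=15 v=6: → [11,22); WM=13; [0,11) fires=10
i=6 t=16 v=3: → [11,22); WM=14
i=7 t=18 v=3: → [11,22); WM=16
i=8 t=21 v=1: → [11,22); WM=19
i=9 t=22 v=4: → [22,33); WM=20
i=10 t=31 v=1: → [22,33); WM=29; [11,22) fires=16
i=11 t=35 v=2: → [33,44); WM=33; [22,33) fires=5
i=12 t=38 v=2: → [33,44); WM=36
i=13 t=39 v=4: → [33,44); WM=37
i=14 t=43 v=1: → [33,44); WM=41
i=15 t=41 v=8: → [33,44); WM=41
i=16 t=49 v=1: → [44,55); WM=47; [33,44) fires=17
i=17 t=51 v=4: → [44,55); WM=49
i=18 t=54 v=7: → [44,55); WM=52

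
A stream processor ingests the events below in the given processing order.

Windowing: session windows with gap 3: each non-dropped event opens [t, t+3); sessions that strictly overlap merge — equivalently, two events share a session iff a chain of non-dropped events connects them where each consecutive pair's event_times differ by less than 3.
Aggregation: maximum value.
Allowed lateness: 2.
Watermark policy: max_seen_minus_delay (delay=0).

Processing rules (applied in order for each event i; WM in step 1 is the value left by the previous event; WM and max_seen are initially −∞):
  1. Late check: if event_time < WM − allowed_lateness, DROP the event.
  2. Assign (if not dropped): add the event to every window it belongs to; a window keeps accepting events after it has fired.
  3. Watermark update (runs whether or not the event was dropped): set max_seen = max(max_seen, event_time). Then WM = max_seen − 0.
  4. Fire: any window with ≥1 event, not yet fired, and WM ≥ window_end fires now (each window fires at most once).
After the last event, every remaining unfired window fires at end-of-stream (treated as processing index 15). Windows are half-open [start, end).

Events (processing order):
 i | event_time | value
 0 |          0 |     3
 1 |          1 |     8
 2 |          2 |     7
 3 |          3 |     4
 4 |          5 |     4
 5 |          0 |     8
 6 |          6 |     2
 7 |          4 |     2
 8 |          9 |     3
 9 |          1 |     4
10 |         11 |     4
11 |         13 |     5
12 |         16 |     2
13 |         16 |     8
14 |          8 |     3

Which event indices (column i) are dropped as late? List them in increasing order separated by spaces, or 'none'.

5 9 14

i=0 t=0 v=3: → [0,3); WM=0
i=1 t=1 v=8: → [0,4); WM=1
i=2 t=2 v=7: → [0,5); WM=2
i=3 t=3 v=4: → [0,6); WM=3
i=4 t=5 v=4: → [0,8); WM=5
i=5 t=0 v=8: DROP (t<5-2); WM=5
i=6 t=6 v=2: → [0,9); WM=6
i=7 t=4 v=2: → [0,9); WM=6
i=8 t=9 v=3: → [9,12); WM=9
i=9 t=1 v=4: DROP (t<9-2); WM=9
i=10 t=11 v=4: → [9,14); WM=11
i=11 t=13 v=5: → [9,16); WM=13
i=12 t=16 v=2: → [16,19); WM=16
i=13 t=16 v=8: → [16,19); WM=16
i=14 t=8 v=3: DROP (t<16-2); WM=16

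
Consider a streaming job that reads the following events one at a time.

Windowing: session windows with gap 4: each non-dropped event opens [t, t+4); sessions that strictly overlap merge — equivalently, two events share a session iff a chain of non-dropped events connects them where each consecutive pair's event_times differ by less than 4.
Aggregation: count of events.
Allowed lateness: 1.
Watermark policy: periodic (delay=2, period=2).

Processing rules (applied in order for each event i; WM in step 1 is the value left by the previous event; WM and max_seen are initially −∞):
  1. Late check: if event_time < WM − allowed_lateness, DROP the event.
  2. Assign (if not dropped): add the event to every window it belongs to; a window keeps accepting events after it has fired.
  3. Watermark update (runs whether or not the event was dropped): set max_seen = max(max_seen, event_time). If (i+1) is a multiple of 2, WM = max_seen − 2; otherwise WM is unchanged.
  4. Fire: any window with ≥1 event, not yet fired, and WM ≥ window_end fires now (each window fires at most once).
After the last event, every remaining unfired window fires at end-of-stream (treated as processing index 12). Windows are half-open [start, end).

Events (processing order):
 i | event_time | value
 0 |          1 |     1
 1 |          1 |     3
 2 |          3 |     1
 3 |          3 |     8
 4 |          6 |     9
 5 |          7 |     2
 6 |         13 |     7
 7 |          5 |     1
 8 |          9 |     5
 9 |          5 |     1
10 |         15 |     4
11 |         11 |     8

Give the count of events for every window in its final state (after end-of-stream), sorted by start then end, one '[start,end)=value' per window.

[1,11)=7 [11,19)=3

i=0 t=1 v=1: → [1,5); WM=−∞
i=1 t=1 v=3: → [1,5); WM=-1
i=2 t=3 v=1: → [1,7); WM=-1
i=3 t=3 v=8: → [1,7); WM=1
i=4 t=6 v=9: → [1,10); WM=1
i=5 t=7 v=2: → [1,11); WM=5
i=6 t=13 v=7: → [13,17); WM=5
i=7 t=5 v=1: → [1,11); WM=11
i=8 t=9 v=5: DROP (t<11-1); WM=11
i=9 t=5 v=1: DROP (t<11-1); WM=11
i=10 t=15 v=4: → [13,19); WM=11
i=11 t=11 v=8: → [11,19); WM=13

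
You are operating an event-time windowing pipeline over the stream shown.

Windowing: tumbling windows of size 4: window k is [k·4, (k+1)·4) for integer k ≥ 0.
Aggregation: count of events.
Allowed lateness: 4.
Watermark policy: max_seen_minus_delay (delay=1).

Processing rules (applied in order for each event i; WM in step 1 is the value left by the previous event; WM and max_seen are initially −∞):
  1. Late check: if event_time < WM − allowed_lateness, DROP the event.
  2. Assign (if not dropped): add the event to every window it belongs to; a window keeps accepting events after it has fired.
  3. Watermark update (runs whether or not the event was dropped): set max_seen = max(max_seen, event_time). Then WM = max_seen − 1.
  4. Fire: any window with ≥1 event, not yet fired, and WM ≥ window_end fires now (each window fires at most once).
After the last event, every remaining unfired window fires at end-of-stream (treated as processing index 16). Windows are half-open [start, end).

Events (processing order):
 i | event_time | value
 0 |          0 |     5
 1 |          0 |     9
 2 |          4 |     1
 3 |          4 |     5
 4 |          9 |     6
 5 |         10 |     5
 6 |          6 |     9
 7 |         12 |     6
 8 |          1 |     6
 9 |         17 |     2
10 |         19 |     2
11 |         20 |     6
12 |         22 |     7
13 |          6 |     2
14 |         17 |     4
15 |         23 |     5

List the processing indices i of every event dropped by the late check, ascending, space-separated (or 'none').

i=0 t=0 v=5: → [0,4); WM=-1
i=1 t=0 v=9: → [0,4); WM=-1
i=2 t=4 v=1: → [4,8); WM=3
i=3 t=4 v=5: → [4,8); WM=3
i=4 t=9 v=6: → [8,12); WM=8; [0,4) fires=2 [4,8) fires=2
i=5 t=10 v=5: → [8,12); WM=9
i=6 t=6 v=9: → [4,8); WM=9
i=7 t=12 v=6: → [12,16); WM=11
i=8 t=1 v=6: DROP (t<11-4); WM=11
i=9 t=17 v=2: → [16,20); WM=16; [8,12) fires=2 [12,16) fires=1
i=10 t=19 v=2: → [16,20); WM=18
i=11 t=20 v=6: → [20,24); WM=19
i=12 t=22 v=7: → [20,24); WM=21; [16,20) fires=2
i=13 t=6 v=2: DROP (t<21-4); WM=21
i=14 t=17 v=4: → [16,20); WM=21
i=15 t=23 v=5: → [20,24); WM=22

8 13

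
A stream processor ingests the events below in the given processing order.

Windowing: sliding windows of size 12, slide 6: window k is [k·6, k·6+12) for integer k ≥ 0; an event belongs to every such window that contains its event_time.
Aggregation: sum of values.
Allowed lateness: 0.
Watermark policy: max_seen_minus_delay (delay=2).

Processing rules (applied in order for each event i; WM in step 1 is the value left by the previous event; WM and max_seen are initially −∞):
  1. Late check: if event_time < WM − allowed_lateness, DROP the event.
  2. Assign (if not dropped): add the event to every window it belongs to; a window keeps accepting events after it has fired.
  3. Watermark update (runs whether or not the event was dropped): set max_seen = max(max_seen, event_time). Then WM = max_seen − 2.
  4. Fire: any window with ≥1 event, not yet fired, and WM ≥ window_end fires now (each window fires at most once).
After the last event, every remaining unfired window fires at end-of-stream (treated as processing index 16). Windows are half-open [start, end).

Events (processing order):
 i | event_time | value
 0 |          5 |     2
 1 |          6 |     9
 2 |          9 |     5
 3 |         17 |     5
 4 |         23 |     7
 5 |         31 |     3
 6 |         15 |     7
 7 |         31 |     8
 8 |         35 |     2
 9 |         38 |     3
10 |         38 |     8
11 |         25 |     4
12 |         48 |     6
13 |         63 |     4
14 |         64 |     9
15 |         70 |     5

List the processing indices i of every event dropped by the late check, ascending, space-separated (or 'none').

6 11

i=0 t=5 v=2: → [0,12); WM=3
i=1 t=6 v=9: → [6,18),[0,12); WM=4
i=2 t=9 v=5: → [6,18),[0,12); WM=7
i=3 t=17 v=5: → [12,24),[6,18); WM=15; [0,12) fires=16
i=4 t=23 v=7: → [18,30),[12,24); WM=21; [6,18) fires=19
i=5 t=31 v=3: → [30,42),[24,36); WM=29; [12,24) fires=12
i=6 t=15 v=7: DROP (t<29-0); WM=29
i=7 t=31 v=8: → [30,42),[24,36); WM=29
i=8 t=35 v=2: → [30,42),[24,36); WM=33; [18,30) fires=7
i=9 t=38 v=3: → [36,48),[30,42); WM=36; [24,36) fires=13
i=10 t=38 v=8: → [36,48),[30,42); WM=36
i=11 t=25 v=4: DROP (t<36-0); WM=36
i=12 t=48 v=6: → [48,60),[42,54); WM=46; [30,42) fires=24
i=13 t=63 v=4: → [60,72),[54,66); WM=61; [36,48) fires=11 [42,54) fires=6 [48,60) fires=6
i=14 t=64 v=9: → [60,72),[54,66); WM=62
i=15 t=70 v=5: → [66,78),[60,72); WM=68; [54,66) fires=13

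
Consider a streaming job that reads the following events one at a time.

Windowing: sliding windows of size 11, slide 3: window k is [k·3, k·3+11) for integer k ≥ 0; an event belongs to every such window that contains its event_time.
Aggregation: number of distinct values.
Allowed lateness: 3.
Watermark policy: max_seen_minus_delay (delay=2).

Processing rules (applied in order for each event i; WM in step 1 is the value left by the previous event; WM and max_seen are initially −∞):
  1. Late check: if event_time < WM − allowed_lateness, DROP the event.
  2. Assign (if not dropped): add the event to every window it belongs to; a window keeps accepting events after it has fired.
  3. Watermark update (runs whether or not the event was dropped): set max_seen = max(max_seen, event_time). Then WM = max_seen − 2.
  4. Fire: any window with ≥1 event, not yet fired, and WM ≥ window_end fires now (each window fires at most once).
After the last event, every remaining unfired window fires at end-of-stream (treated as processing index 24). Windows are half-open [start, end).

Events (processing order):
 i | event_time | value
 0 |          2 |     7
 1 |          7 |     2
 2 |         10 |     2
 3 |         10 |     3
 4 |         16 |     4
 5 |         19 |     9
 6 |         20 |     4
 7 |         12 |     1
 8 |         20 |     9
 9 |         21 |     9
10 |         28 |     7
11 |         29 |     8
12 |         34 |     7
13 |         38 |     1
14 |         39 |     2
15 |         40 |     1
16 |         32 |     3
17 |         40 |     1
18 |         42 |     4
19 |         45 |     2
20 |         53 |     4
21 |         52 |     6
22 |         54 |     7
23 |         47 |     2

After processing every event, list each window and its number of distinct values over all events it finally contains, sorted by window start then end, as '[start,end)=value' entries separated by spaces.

[0,11)=3 [3,14)=2 [6,17)=3 [9,20)=4 [12,23)=2 [15,26)=2 [18,29)=3 [21,32)=3 [24,35)=2 [27,38)=2 [30,41)=3 [33,44)=4 [36,47)=3 [39,50)=3 [42,53)=3 [45,56)=4 [48,59)=3 [51,62)=3 [54,65)=1

i=0 t=2 v=7: → [0,11); WM=0
i=1 t=7 v=2: → [6,17),[3,14),[0,11); WM=5
i=2 t=10 v=2: → [9,20),[6,17),[3,14),[0,11); WM=8
i=3 t=10 v=3: → [9,20),[6,17),[3,14),[0,11); WM=8
i=4 t=16 v=4: → [15,26),[12,23),[9,20),[6,17); WM=14; [0,11) fires=3 [3,14) fires=2
i=5 t=19 v=9: → [18,29),[15,26),[12,23),[9,20); WM=17; [6,17) fires=3
i=6 t=20 v=4: → [18,29),[15,26),[12,23); WM=18
i=7 t=12 v=1: DROP (t<18-3); WM=18
i=8 t=20 v=9: → [18,29),[15,26),[12,23); WM=18
i=9 t=21 v=9: → [21,32),[18,29),[15,26),[12,23); WM=19
i=10 t=28 v=7: → [27,38),[24,35),[21,32),[18,29); WM=26; [9,20) fires=4 [12,23) fires=2 [15,26) fires=2
i=11 t=29 v=8: → [27,38),[24,35),[21,32); WM=27
i=12 t=34 v=7: → [33,44),[30,41),[27,38),[24,35); WM=32; [18,29) fires=3 [21,32) fires=3
i=13 t=38 v=1: → [36,47),[33,44),[30,41); WM=36; [24,35) fires=2
i=14 t=39 v=2: → [39,50),[36,47),[33,44),[30,41); WM=37
i=15 t=40 v=1: → [39,50),[36,47),[33,44),[30,41); WM=38; [27,38) fires=2
i=16 t=32 v=3: DROP (t<38-3); WM=38
i=17 t=40 v=1: → [39,50),[36,47),[33,44),[30,41); WM=38
i=18 t=42 v=4: → [42,53),[39,50),[36,47),[33,44); WM=40
i=19 t=45 v=2: → [45,56),[42,53),[39,50),[36,47); WM=43; [30,41) fires=3
i=20 t=53 v=4: → [51,62),[48,59),[45,56); WM=51; [33,44) fires=4 [36,47) fires=3 [39,50) fires=3
i=21 t=52 v=6: → [51,62),[48,59),[45,56),[42,53); WM=51
i=22 t=54 v=7: → [54,65),[51,62),[48,59),[45,56); WM=52
i=23 t=47 v=2: DROP (t<52-3); WM=52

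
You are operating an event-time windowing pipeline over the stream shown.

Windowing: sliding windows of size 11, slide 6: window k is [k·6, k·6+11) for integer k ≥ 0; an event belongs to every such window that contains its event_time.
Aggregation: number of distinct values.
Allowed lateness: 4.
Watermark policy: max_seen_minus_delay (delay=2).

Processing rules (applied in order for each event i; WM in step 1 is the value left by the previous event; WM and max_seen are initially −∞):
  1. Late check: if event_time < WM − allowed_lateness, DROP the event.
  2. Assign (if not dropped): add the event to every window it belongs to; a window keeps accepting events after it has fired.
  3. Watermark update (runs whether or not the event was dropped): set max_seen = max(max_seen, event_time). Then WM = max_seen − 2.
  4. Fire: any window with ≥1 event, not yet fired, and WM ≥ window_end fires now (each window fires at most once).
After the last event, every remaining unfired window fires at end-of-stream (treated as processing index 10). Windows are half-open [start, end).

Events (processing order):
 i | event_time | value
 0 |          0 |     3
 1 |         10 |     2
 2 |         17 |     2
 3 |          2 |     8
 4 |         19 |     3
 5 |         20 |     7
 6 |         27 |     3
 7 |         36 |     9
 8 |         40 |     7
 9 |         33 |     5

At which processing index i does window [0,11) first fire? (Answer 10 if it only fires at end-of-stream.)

i=0 t=0 v=3: → [0,11); WM=-2
i=1 t=10 v=2: → [6,17),[0,11); WM=8
i=2 t=17 v=2: → [12,23); WM=15; [0,11) fires=2
i=3 t=2 v=8: DROP (t<15-4); WM=15
i=4 t=19 v=3: → [18,29),[12,23); WM=17; [6,17) fires=1
i=5 t=20 v=7: → [18,29),[12,23); WM=18
i=6 t=27 v=3: → [24,35),[18,29); WM=25; [12,23) fires=3
i=7 t=36 v=9: → [36,47),[30,41); WM=34; [18,29) fires=2
i=8 t=40 v=7: → [36,47),[30,41); WM=38; [24,35) fires=1
i=9 t=33 v=5: DROP (t<38-4); WM=38

2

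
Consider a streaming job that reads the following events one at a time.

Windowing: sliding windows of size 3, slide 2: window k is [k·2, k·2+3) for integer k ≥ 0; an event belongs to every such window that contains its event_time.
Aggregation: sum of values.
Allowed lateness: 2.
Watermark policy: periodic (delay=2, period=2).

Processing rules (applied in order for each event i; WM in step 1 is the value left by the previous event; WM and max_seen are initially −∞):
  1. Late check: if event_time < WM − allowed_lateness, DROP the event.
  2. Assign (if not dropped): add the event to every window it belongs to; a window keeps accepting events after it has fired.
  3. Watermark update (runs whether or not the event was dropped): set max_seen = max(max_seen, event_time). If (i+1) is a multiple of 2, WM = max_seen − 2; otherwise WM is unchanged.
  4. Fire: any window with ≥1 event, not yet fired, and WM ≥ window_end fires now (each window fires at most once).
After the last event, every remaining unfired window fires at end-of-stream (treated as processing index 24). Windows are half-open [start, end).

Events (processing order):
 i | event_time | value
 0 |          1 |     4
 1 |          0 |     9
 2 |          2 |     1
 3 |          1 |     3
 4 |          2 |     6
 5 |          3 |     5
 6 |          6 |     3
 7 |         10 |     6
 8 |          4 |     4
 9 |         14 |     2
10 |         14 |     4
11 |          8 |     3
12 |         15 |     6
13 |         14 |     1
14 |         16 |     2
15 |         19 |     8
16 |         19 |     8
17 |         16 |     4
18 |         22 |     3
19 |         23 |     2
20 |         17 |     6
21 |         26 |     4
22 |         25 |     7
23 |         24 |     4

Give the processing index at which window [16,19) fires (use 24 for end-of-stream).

i=0 t=1 v=4: → [0,3); WM=−∞
i=1 t=0 v=9: → [0,3); WM=-1
i=2 t=2 v=1: → [2,5),[0,3); WM=-1
i=3 t=1 v=3: → [0,3); WM=0
i=4 t=2 v=6: → [2,5),[0,3); WM=0
i=5 t=3 v=5: → [2,5); WM=1
i=6 t=6 v=3: → [6,9),[4,7); WM=1
i=7 t=10 v=6: → [10,13),[8,11); WM=8; [0,3) fires=23 [2,5) fires=12 [4,7) fires=3
i=8 t=4 v=4: DROP (t<8-2); WM=8
i=9 t=14 v=2: → [14,17),[12,15); WM=12; [6,9) fires=3 [8,11) fires=6
i=10 t=14 v=4: → [14,17),[12,15); WM=12
i=11 t=8 v=3: DROP (t<12-2); WM=12
i=12 t=15 v=6: → [14,17); WM=12
i=13 t=14 v=1: → [14,17),[12,15); WM=13; [10,13) fires=6
i=14 t=16 v=2: → [16,19),[14,17); WM=13
i=15 t=19 v=8: → [18,21); WM=17; [12,15) fires=7 [14,17) fires=15
i=16 t=19 v=8: → [18,21); WM=17
i=17 t=16 v=4: → [16,19),[14,17); WM=17
i=18 t=22 v=3: → [22,25),[20,23); WM=17
i=19 t=23 v=2: → [22,25); WM=21; [16,19) fires=6 [18,21) fires=16
i=20 t=17 v=6: DROP (t<21-2); WM=21
i=21 t=26 v=4: → [26,29),[24,27); WM=24; [20,23) fires=3
i=22 t=25 v=7: → [24,27); WM=24
i=23 t=24 v=4: → [24,27),[22,25); WM=24

19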